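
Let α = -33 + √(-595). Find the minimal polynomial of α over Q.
m_α(x) = x^2 + 66x + 1684

From α + 33 = √(-595), squaring gives (α + 33)^2 = -595, i.e. α^2 + 66α + 1089 = -595, so α^2 + 66α + 1684 = 0. The discriminant of x^2 + 66x + 1684 is (66)^2 - 4·(1684) = 4356 - 6736 = -2380, and 4·(-595) is not a perfect square in Q since -595 is squarefree and ≠ 1. Hence x^2 + 66x + 1684 is irreducible over Q and is the minimal polynomial of α.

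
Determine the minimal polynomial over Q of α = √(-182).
m_α(x) = x^2 + 182

α satisfies α^2 + 182 = 0, so x^2 + 182 annihilates α. Since d = -182 is squarefree and ≠ 1, it is not a perfect square in Q, so x^2 + 182 has no rational root and is therefore irreducible over Q (a degree-2 polynomial over a field is irreducible iff it has no root). Hence m_α(x) = x^2 + 182.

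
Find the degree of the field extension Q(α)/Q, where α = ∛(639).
[Q(α):Q] = 3

The minimal polynomial of α is x^3 - 639, irreducible over Q since 639 is not a perfect cube (so x^3 - 639 has no rational root). Hence [Q(α):Q] = deg(m_α) = 3.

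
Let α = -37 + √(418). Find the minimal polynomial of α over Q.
m_α(x) = x^2 + 74x + 951

From α + 37 = √(418), squaring gives (α + 37)^2 = 418, i.e. α^2 + 74α + 1369 = 418, so α^2 + 74α + 951 = 0. The discriminant of x^2 + 74x + 951 is (74)^2 - 4·(951) = 5476 - 3804 = 1672, and 4·(418) is not a perfect square in Q since 418 is squarefree and ≠ 1. Hence x^2 + 74x + 951 is irreducible over Q and is the minimal polynomial of α.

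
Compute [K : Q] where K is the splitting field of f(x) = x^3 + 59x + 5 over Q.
[K : Q] = 6

By the rational root test, any rational root of the monic integer polynomial f(x) = x^3 + 59x + 5 must be an integer dividing the constant term 5, i.e. one of ±{1, 5}. Evaluating: f(1) = 65, f(-1) = -55, f(5) = 425, f(-5) = -415; none is 0, so f has no rational root and is therefore irreducible over Q (a cubic with no linear factor over a field is irreducible). For an irreducible cubic, the Galois group is A_3 or S_3 according as the discriminant disc(f) = -4a^3 - 27b^2 = -4·(59)^3 - 27·(5)^2 = -822191 is or is not a square in Q. Here disc(f) = -822191 is not a perfect square in Q, so the Galois group of f over Q is not contained in A_3 and must be all of S_3. The splitting field has degree |S_3| = 6 over Q, so [K : Q] = 6.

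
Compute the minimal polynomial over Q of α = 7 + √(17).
m_α(x) = x^2 - 14x + 32

From α - 7 = √(17), squaring gives (α - 7)^2 = 17, i.e. α^2 - 14α + 49 = 17, so α^2 - 14α + 32 = 0. The discriminant of x^2 - 14x + 32 is (-14)^2 - 4·(32) = 196 - 128 = 68, and 4·(17) is not a perfect square in Q since 17 is squarefree and ≠ 1. Hence x^2 - 14x + 32 is irreducible over Q and is the minimal polynomial of α.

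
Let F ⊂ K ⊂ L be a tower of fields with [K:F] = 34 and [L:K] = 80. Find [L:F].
[L:F] = 2720

The tower law says that for any tower of field extensions F ⊂ K ⊂ L with finite degrees, [L:F] = [L:K] · [K:F]. Here this gives [L:F] = 80 · 34 = 2720.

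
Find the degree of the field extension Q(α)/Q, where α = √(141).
[Q(α):Q] = 2

[Q(α):Q] equals the degree of the minimal polynomial of α. Here α^2 = 141 and x^2 - 141 is irreducible (d = 141 is squarefree, ≠ 1, hence not a square), so deg(m_α) = 2. Thus [Q(α):Q] = 2.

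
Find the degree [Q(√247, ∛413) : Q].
[Q(√247, ∛413) : Q] = 6

Let L = Q(√247, ∛413). Since Q(√247) ⊂ L and [Q(√247):Q] = 2, the tower law gives 2 | [L:Q]. Likewise Q(∛413) ⊂ L with [Q(∛413):Q] = 3 (because 413 is not a perfect cube), so 3 | [L:Q]. As gcd(2,3) = 1, [L:Q] is divisible by 6. Conversely L is generated over Q by √247 and ∛413, so [L:Q] ≤ 2·3 = 6. Therefore [Q(√247, ∛413) : Q] = 6.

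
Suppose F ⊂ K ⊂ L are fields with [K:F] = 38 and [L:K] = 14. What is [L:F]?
[L:F] = 532

The tower law says that for any tower of field extensions F ⊂ K ⊂ L with finite degrees, [L:F] = [L:K] · [K:F]. Here this gives [L:F] = 14 · 38 = 532.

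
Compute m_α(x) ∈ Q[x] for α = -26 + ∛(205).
m_α(x) = x^3 + 78x^2 + 2028x + 17371

Set β = α + 26 = ∛(205), so β^3 = 205. Then (α + 26)^3 - 205 = 0, i.e. α is a root of g(x) = (x + 26)^3 - 205 = x^3 + 78x^2 + 2028x + 17371. Since g(x) = h(x + 26) where h(x) = x^3 - 205, and h is irreducible over Q (because 205 is not a perfect cube, so h has no rational root, and a monic cubic with no rational root is irreducible), g is also irreducible (irreducibility is preserved under the substitution x → x + 26). Hence m_α(x) = x^3 + 78x^2 + 2028x + 17371.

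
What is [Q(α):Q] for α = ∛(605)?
[Q(α):Q] = 3

The minimal polynomial of α is x^3 - 605, irreducible over Q since 605 is not a perfect cube (so x^3 - 605 has no rational root). Hence [Q(α):Q] = deg(m_α) = 3.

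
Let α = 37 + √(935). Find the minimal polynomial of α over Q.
m_α(x) = x^2 - 74x + 434

From α - 37 = √(935), squaring gives (α - 37)^2 = 935, i.e. α^2 - 74α + 1369 = 935, so α^2 - 74α + 434 = 0. The discriminant of x^2 - 74x + 434 is (-74)^2 - 4·(434) = 5476 - 1736 = 3740, and 4·(935) is not a perfect square in Q since 935 is squarefree and ≠ 1. Hence x^2 - 74x + 434 is irreducible over Q and is the minimal polynomial of α.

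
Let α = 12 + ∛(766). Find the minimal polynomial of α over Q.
m_α(x) = x^3 - 36x^2 + 432x - 2494

Set β = α - 12 = ∛(766), so β^3 = 766. Then (α - 12)^3 - 766 = 0, i.e. α is a root of g(x) = (x - 12)^3 - 766 = x^3 - 36x^2 + 432x - 2494. Since g(x) = h(x - 12) where h(x) = x^3 - 766, and h is irreducible over Q (because 766 is not a perfect cube, so h has no rational root, and a monic cubic with no rational root is irreducible), g is also irreducible (irreducibility is preserved under the substitution x → x - 12). Hence m_α(x) = x^3 - 36x^2 + 432x - 2494.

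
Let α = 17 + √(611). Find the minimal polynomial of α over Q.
m_α(x) = x^2 - 34x - 322

From α - 17 = √(611), squaring gives (α - 17)^2 = 611, i.e. α^2 - 34α + 289 = 611, so α^2 - 34α - 322 = 0. The discriminant of x^2 - 34x - 322 is (-34)^2 - 4·(-322) = 1156 + 1288 = 2444, and 4·(611) is not a perfect square in Q since 611 is squarefree and ≠ 1. Hence x^2 - 34x - 322 is irreducible over Q and is the minimal polynomial of α.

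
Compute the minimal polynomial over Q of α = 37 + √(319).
m_α(x) = x^2 - 74x + 1050

From α - 37 = √(319), squaring gives (α - 37)^2 = 319, i.e. α^2 - 74α + 1369 = 319, so α^2 - 74α + 1050 = 0. The discriminant of x^2 - 74x + 1050 is (-74)^2 - 4·(1050) = 5476 - 4200 = 1276, and 4·(319) is not a perfect square in Q since 319 is squarefree and ≠ 1. Hence x^2 - 74x + 1050 is irreducible over Q and is the minimal polynomial of α.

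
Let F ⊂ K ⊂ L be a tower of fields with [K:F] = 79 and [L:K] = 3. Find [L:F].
[L:F] = 237

The tower law says that for any tower of field extensions F ⊂ K ⊂ L with finite degrees, [L:F] = [L:K] · [K:F]. Here this gives [L:F] = 3 · 79 = 237.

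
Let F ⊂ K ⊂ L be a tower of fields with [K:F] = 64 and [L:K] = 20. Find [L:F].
[L:F] = 1280

The tower law says that for any tower of field extensions F ⊂ K ⊂ L with finite degrees, [L:F] = [L:K] · [K:F]. Here this gives [L:F] = 20 · 64 = 1280.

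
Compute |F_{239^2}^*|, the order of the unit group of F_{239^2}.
|F_{239^2}^*| = 57120

F_{239^2} has 239^2 = 57121 elements; its multiplicative group consists of all nonzero elements, so |F_{239^2}^*| = 57121 - 1 = 57120. (It is cyclic since any finite subgroup of the multiplicative group of a field is cyclic.)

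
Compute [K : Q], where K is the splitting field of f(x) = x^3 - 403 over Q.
[K : Q] = 6

The roots of x^3 - 403 are ∛403, ω∛403, ω^2∛403 where ω = e^(2πi/3) is a primitive cube root of unity, so K = Q(∛403, ω). Now [Q(∛403):Q] = 3 (since 403 is not a perfect cube, x^3 - 403 is irreducible) and [Q(ω):Q] = 2. Both 2 and 3 divide [K:Q], and [K:Q] ≤ 3·2 = 6, so [K:Q] = 6. (Equivalently: Q(∛403) ⊂ R but ω ∉ R, so [K : Q(∛403)] = 2.)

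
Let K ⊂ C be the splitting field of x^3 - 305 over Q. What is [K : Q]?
[K : Q] = 6

The roots of x^3 - 305 are ∛305, ω∛305, ω^2∛305 where ω = e^(2πi/3) is a primitive cube root of unity, so K = Q(∛305, ω). Now [Q(∛305):Q] = 3 (since 305 is not a perfect cube, x^3 - 305 is irreducible) and [Q(ω):Q] = 2. Both 2 and 3 divide [K:Q], and [K:Q] ≤ 3·2 = 6, so [K:Q] = 6. (Equivalently: Q(∛305) ⊂ R but ω ∉ R, so [K : Q(∛305)] = 2.)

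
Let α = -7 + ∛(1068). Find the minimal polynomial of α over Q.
m_α(x) = x^3 + 21x^2 + 147x - 725

Set β = α + 7 = ∛(1068), so β^3 = 1068. Then (α + 7)^3 - 1068 = 0, i.e. α is a root of g(x) = (x + 7)^3 - 1068 = x^3 + 21x^2 + 147x - 725. Since g(x) = h(x + 7) where h(x) = x^3 - 1068, and h is irreducible over Q (because 1068 is not a perfect cube, so h has no rational root, and a monic cubic with no rational root is irreducible), g is also irreducible (irreducibility is preserved under the substitution x → x + 7). Hence m_α(x) = x^3 + 21x^2 + 147x - 725.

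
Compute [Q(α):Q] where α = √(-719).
[Q(α):Q] = 2

[Q(α):Q] equals the degree of the minimal polynomial of α. Here α^2 = -719 and x^2 + 719 is irreducible (d = -719 is squarefree, ≠ 1, hence not a square), so deg(m_α) = 2. Thus [Q(α):Q] = 2.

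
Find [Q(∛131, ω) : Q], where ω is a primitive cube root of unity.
[Q(∛131, ω) : Q] = 6

[Q(∛131):Q] = 3 (min poly x^3 - 131, irreducible since 131 is not a perfect cube). [Q(ω):Q] = 2 (min poly x^2 + x + 1). Since Q(∛131) ⊂ R and ω ∉ R, we have ω ∉ Q(∛131), so x^2 + x + 1 remains irreducible over Q(∛131) and [Q(∛131, ω) : Q(∛131)] = 2. By the tower law, [Q(∛131, ω) : Q] = 3 · 2 = 6. (In fact Q(∛131, ω) is the splitting field of x^3 - 131 over Q.)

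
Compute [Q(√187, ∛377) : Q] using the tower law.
[Q(√187, ∛377) : Q] = 6

Let L = Q(√187, ∛377). Since Q(√187) ⊂ L and [Q(√187):Q] = 2, the tower law gives 2 | [L:Q]. Likewise Q(∛377) ⊂ L with [Q(∛377):Q] = 3 (because 377 is not a perfect cube), so 3 | [L:Q]. As gcd(2,3) = 1, [L:Q] is divisible by 6. Conversely L is generated over Q by √187 and ∛377, so [L:Q] ≤ 2·3 = 6. Therefore [Q(√187, ∛377) : Q] = 6.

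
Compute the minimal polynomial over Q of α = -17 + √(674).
m_α(x) = x^2 + 34x - 385

From α + 17 = √(674), squaring gives (α + 17)^2 = 674, i.e. α^2 + 34α + 289 = 674, so α^2 + 34α - 385 = 0. The discriminant of x^2 + 34x - 385 is (34)^2 - 4·(-385) = 1156 + 1540 = 2696, and 4·(674) is not a perfect square in Q since 674 is squarefree and ≠ 1. Hence x^2 + 34x - 385 is irreducible over Q and is the minimal polynomial of α.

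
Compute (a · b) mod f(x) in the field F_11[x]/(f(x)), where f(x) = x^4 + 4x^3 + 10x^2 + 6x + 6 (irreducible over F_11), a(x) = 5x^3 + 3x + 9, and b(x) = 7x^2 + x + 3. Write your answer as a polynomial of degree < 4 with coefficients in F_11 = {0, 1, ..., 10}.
a · b ≡ 6x^3 + 7x^2 + 2x + 1 (mod f(x))

Multiply in F_11[x]: a(x)·b(x) = (5x^3 + 3x + 9)·(7x^2 + x + 3) = 2x^5 + 5x^4 + 3x^3 + 7x + 5. This has degree ≥ 4, so divide by f(x) over F_11: 2x^5 + 5x^4 + 3x^3 + 7x + 5 = (2x + 8)·(x^4 + 4x^3 + 10x^2 + 6x + 6) + (6x^3 + 7x^2 + 2x + 1). Hence a·b ≡ 6x^3 + 7x^2 + 2x + 1 (mod f). (F_11[x]/(f) is a field with 11^4 = 14641 elements since f is irreducible of degree 4.)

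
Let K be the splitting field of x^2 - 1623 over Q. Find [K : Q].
[K : Q] = 2

f(x) = x^2 - 1623 factors as (x - √1623)(x + √1623). The splitting field is K = Q(√1623). Since 1623 is squarefree and > 1, it is not a perfect square, so x^2 - 1623 is irreducible over Q and [Q(√1623) : Q] = 2. Hence [K : Q] = 2.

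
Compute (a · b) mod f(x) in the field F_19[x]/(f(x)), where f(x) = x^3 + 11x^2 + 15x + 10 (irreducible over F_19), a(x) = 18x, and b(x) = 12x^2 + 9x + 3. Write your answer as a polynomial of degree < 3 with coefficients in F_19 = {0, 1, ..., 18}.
a · b ≡ 9x^2 + 6x + 6 (mod f(x))

Multiply in F_19[x]: a(x)·b(x) = (18x)·(12x^2 + 9x + 3) = 7x^3 + 10x^2 + 16x. This has degree ≥ 3, so divide by f(x) over F_19: 7x^3 + 10x^2 + 16x = (7)·(x^3 + 11x^2 + 15x + 10) + (9x^2 + 6x + 6). Hence a·b ≡ 9x^2 + 6x + 6 (mod f). (F_19[x]/(f) is a field with 19^3 = 6859 elements since f is irreducible of degree 3.)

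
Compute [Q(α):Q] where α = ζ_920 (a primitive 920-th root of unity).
[Q(α):Q] = 352

The minimal polynomial of ζ_920 over Q is the 920-th cyclotomic polynomial Φ_920(x), which is irreducible over Q and has degree φ(920) = 352. Hence [Q(α):Q] = φ(920) = 352.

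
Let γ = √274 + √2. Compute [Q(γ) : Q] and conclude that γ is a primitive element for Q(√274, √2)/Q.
[Q(γ) : Q] = 4 (equivalently, Q(γ) = Q(√274, √2))

Obviously Q(γ) ⊆ Q(√274, √2), and [Q(√274, √2):Q] = 4 (since 274, 2 are distinct squarefree integers > 1 with 548 not a perfect square). To show equality we compute the minimal polynomial of γ. From γ = √274 + √2: γ^2 = 274 + 2√(548) + 2 = 276 + 2√(548), so γ^2 - 276 = 2√(548); squaring, (γ^2 - 276)^2 = 4·548, i.e. γ^4 - 552γ^2 + 76176 - 2192 = 0, i.e. γ^4 - 552γ^2 + 73984 = 0. So γ is a root of x^4 - 552x^2 + 73984. This polynomial is irreducible over Q: it has no rational root (each ±√274 ± √2 is irrational), and any factorization into two quadratics over Q would force √(548) ∈ Q (pairing opposite roots) or √274, √2 ∈ Q (other pairings), all impossible. Hence [Q(γ):Q] = 4 = [Q(√274, √2):Q], so Q(γ) = Q(√274, √2).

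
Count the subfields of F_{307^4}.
F_{307^4} has 3 subfields

The subfields of F_{p^n} are exactly the fields F_{p^d} for d | n (each is the fixed field of the unique index-d subgroup of Gal(F_{p^n}/F_p) ≅ Z/nZ). The divisors of n = 4 are {1, 2, 4}, giving 3 subfields: F_{307^1}, F_{307^2}, F_{307^4}.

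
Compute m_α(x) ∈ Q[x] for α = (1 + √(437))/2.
m_α(x) = x^2 - x - 109

From 2α - 1 = √(437), squaring gives (2α - 1)^2 = 437, i.e. 4α^2 - 4α + 1 = 437, so α^2 - α + (1 - 437)/4 = 0. Since 437 ≡ 1 (mod 4), (1 - 437)/4 = -109 ∈ Z. The polynomial x^2 - x - 109 has discriminant 1 - 4·(-109) = 437, which is not a perfect square in Q (d = 437 is squarefree and ≠ 1), so x^2 - x - 109 is irreducible over Q. It is the minimal polynomial of α.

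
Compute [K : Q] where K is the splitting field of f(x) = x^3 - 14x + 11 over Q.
[K : Q] = 6

By the rational root test, any rational root of the monic integer polynomial f(x) = x^3 - 14x + 11 must be an integer dividing the constant term 11, i.e. one of ±{1, 11}. Evaluating: f(1) = -2, f(-1) = 24, f(11) = 1188, f(-11) = -1166; none is 0, so f has no rational root and is therefore irreducible over Q (a cubic with no linear factor over a field is irreducible). For an irreducible cubic, the Galois group is A_3 or S_3 according as the discriminant disc(f) = -4a^3 - 27b^2 = -4·(-14)^3 - 27·(11)^2 = 7709 is or is not a square in Q. Here disc(f) = 7709 is not a perfect square in Q, so the Galois group of f over Q is not contained in A_3 and must be all of S_3. The splitting field has degree |S_3| = 6 over Q, so [K : Q] = 6.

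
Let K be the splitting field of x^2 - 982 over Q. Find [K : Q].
[K : Q] = 2

f(x) = x^2 - 982 factors as (x - √982)(x + √982). The splitting field is K = Q(√982). Since 982 is squarefree and > 1, it is not a perfect square, so x^2 - 982 is irreducible over Q and [Q(√982) : Q] = 2. Hence [K : Q] = 2.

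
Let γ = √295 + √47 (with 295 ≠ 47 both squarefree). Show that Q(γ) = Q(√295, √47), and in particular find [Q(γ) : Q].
[Q(γ) : Q] = 4 (equivalently, Q(γ) = Q(√295, √47))

Obviously Q(γ) ⊆ Q(√295, √47), and [Q(√295, √47):Q] = 4 (since 295, 47 are distinct squarefree integers > 1 with 13865 not a perfect square). To show equality we compute the minimal polynomial of γ. From γ = √295 + √47: γ^2 = 295 + 2√(13865) + 47 = 342 + 2√(13865), so γ^2 - 342 = 2√(13865); squaring, (γ^2 - 342)^2 = 4·13865, i.e. γ^4 - 684γ^2 + 116964 - 55460 = 0, i.e. γ^4 - 684γ^2 + 61504 = 0. So γ is a root of x^4 - 684x^2 + 61504. This polynomial is irreducible over Q: it has no rational root (each ±√295 ± √47 is irrational), and any factorization into two quadratics over Q would force √(13865) ∈ Q (pairing opposite roots) or √295, √47 ∈ Q (other pairings), all impossible. Hence [Q(γ):Q] = 4 = [Q(√295, √47):Q], so Q(γ) = Q(√295, √47).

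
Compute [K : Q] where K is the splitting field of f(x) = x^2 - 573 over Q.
[K : Q] = 2

f(x) = x^2 - 573 factors as (x - √573)(x + √573). The splitting field is K = Q(√573). Since 573 is squarefree and > 1, it is not a perfect square, so x^2 - 573 is irreducible over Q and [Q(√573) : Q] = 2. Hence [K : Q] = 2.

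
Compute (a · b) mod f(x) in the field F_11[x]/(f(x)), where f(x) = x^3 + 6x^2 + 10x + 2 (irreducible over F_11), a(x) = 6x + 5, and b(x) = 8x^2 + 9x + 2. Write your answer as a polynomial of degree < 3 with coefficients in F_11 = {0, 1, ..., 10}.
a · b ≡ 4x^2 + 6x + 2 (mod f(x))

Multiply in F_11[x]: a(x)·b(x) = (6x + 5)·(8x^2 + 9x + 2) = 4x^3 + 6x^2 + 2x + 10. This has degree ≥ 3, so divide by f(x) over F_11: 4x^3 + 6x^2 + 2x + 10 = (4)·(x^3 + 6x^2 + 10x + 2) + (4x^2 + 6x + 2). Hence a·b ≡ 4x^2 + 6x + 2 (mod f). (F_11[x]/(f) is a field with 11^3 = 1331 elements since f is irreducible of degree 3.)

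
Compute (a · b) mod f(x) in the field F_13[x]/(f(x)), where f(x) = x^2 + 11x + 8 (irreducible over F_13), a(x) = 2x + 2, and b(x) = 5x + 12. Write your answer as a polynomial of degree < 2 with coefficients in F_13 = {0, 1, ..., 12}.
a · b ≡ 2x + 9 (mod f(x))

Multiply in F_13[x]: a(x)·b(x) = (2x + 2)·(5x + 12) = 10x^2 + 8x + 11. This has degree ≥ 2, so divide by f(x) over F_13: 10x^2 + 8x + 11 = (10)·(x^2 + 11x + 8) + (2x + 9). Hence a·b ≡ 2x + 9 (mod f). (F_13[x]/(f) is a field with 13^2 = 169 elements since f is irreducible of degree 2.)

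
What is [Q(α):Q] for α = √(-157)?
[Q(α):Q] = 2

[Q(α):Q] equals the degree of the minimal polynomial of α. Here α^2 = -157 and x^2 + 157 is irreducible (d = -157 is squarefree, ≠ 1, hence not a square), so deg(m_α) = 2. Thus [Q(α):Q] = 2.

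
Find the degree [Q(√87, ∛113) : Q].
[Q(√87, ∛113) : Q] = 6

Let L = Q(√87, ∛113). Since Q(√87) ⊂ L and [Q(√87):Q] = 2, the tower law gives 2 | [L:Q]. Likewise Q(∛113) ⊂ L with [Q(∛113):Q] = 3 (because 113 is not a perfect cube), so 3 | [L:Q]. As gcd(2,3) = 1, [L:Q] is divisible by 6. Conversely L is generated over Q by √87 and ∛113, so [L:Q] ≤ 2·3 = 6. Therefore [Q(√87, ∛113) : Q] = 6.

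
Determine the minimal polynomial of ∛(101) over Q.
m_α(x) = x^3 - 101

α satisfies α^3 = 101, so x^3 - 101 annihilates α. By the rational root test, a rational root p/q (in lowest terms) of x^3 - 101 would satisfy p^3 = 101 q^3, forcing q = 1 and p^3 = 101; but 101 is not a perfect cube, contradiction. A monic cubic over Q with no rational root is irreducible (any nontrivial factorization would include a linear factor). Hence x^3 - 101 is the minimal polynomial of α, and in particular [Q(α):Q] = 3.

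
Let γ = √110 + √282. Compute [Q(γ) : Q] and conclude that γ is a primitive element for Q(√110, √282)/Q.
[Q(γ) : Q] = 4 (equivalently, Q(γ) = Q(√110, √282))

Obviously Q(γ) ⊆ Q(√110, √282), and [Q(√110, √282):Q] = 4 (since 110, 282 are distinct squarefree integers > 1 with 31020 not a perfect square). To show equality we compute the minimal polynomial of γ. From γ = √110 + √282: γ^2 = 110 + 2√(31020) + 282 = 392 + 2√(31020), so γ^2 - 392 = 2√(31020); squaring, (γ^2 - 392)^2 = 4·31020, i.e. γ^4 - 784γ^2 + 153664 - 124080 = 0, i.e. γ^4 - 784γ^2 + 29584 = 0. So γ is a root of x^4 - 784x^2 + 29584. This polynomial is irreducible over Q: it has no rational root (each ±√110 ± √282 is irrational), and any factorization into two quadratics over Q would force √(31020) ∈ Q (pairing opposite roots) or √110, √282 ∈ Q (other pairings), all impossible. Hence [Q(γ):Q] = 4 = [Q(√110, √282):Q], so Q(γ) = Q(√110, √282).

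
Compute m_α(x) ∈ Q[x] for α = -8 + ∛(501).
m_α(x) = x^3 + 24x^2 + 192x + 11

Set β = α + 8 = ∛(501), so β^3 = 501. Then (α + 8)^3 - 501 = 0, i.e. α is a root of g(x) = (x + 8)^3 - 501 = x^3 + 24x^2 + 192x + 11. Since g(x) = h(x + 8) where h(x) = x^3 - 501, and h is irreducible over Q (because 501 is not a perfect cube, so h has no rational root, and a monic cubic with no rational root is irreducible), g is also irreducible (irreducibility is preserved under the substitution x → x + 8). Hence m_α(x) = x^3 + 24x^2 + 192x + 11.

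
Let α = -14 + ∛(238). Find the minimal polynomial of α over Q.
m_α(x) = x^3 + 42x^2 + 588x + 2506

Set β = α + 14 = ∛(238), so β^3 = 238. Then (α + 14)^3 - 238 = 0, i.e. α is a root of g(x) = (x + 14)^3 - 238 = x^3 + 42x^2 + 588x + 2506. Since g(x) = h(x + 14) where h(x) = x^3 - 238, and h is irreducible over Q (because 238 is not a perfect cube, so h has no rational root, and a monic cubic with no rational root is irreducible), g is also irreducible (irreducibility is preserved under the substitution x → x + 14). Hence m_α(x) = x^3 + 42x^2 + 588x + 2506.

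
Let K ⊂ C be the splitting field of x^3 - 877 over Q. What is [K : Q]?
[K : Q] = 6

The roots of x^3 - 877 are ∛877, ω∛877, ω^2∛877 where ω = e^(2πi/3) is a primitive cube root of unity, so K = Q(∛877, ω). Now [Q(∛877):Q] = 3 (since 877 is not a perfect cube, x^3 - 877 is irreducible) and [Q(ω):Q] = 2. Both 2 and 3 divide [K:Q], and [K:Q] ≤ 3·2 = 6, so [K:Q] = 6. (Equivalently: Q(∛877) ⊂ R but ω ∉ R, so [K : Q(∛877)] = 2.)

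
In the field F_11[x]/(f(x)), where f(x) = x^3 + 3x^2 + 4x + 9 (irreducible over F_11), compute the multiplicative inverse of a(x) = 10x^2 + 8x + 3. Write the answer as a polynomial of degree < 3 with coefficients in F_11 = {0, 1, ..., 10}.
a(x)^(-1) ≡ 9x^2 + 6x + 8 (mod f(x))

Since f is irreducible over F_11, F_11[x]/(f) is a field and a(x) ≠ 0 has an inverse. Apply the extended Euclidean algorithm to f(x) and a(x) in F_11[x]: f(x) = (10x)·a(x) + (7x + 9);  a(x) = (3x + 2)·(7x + 9) + (7). The last nonzero remainder is the constant 7 = gcd(f, a) in F_11. Back-substituting through the division chain expresses 7 = s(x)·a(x) + t(x)·f(x) with s(x) ≡ 8x^2 + 9x + 1 (mod f), so (8x^2 + 9x + 1)·a(x) ≡ 7 (mod f). Multiplying by 7^(-1) ≡ 8 in F_11 gives a(x)^(-1) ≡ 8·(8x^2 + 9x + 1) ≡ 9x^2 + 6x + 8 (mod f). Check: (10x^2 + 8x + 3)·(9x^2 + 6x + 8) = 2x^4 + x^2 + 5x + 2 ≡ 1 (mod x^3 + 3x^2 + 4x + 9).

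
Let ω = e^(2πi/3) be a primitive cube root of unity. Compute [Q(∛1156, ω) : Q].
[Q(∛1156, ω) : Q] = 6

[Q(∛1156):Q] = 3 (min poly x^3 - 1156, irreducible since 1156 is not a perfect cube). [Q(ω):Q] = 2 (min poly x^2 + x + 1). Since Q(∛1156) ⊂ R and ω ∉ R, we have ω ∉ Q(∛1156), so x^2 + x + 1 remains irreducible over Q(∛1156) and [Q(∛1156, ω) : Q(∛1156)] = 2. By the tower law, [Q(∛1156, ω) : Q] = 3 · 2 = 6. (In fact Q(∛1156, ω) is the splitting field of x^3 - 1156 over Q.)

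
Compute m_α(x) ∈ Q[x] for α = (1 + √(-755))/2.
m_α(x) = x^2 - x + 189

From 2α - 1 = √(-755), squaring gives (2α - 1)^2 = -755, i.e. 4α^2 - 4α + 1 = -755, so α^2 - α + (1 + 755)/4 = 0. Since -755 ≡ 1 (mod 4), (1 + 755)/4 = 189 ∈ Z. The polynomial x^2 - x + 189 has discriminant 1 - 4·(189) = -755, which is not a perfect square in Q (d = -755 is squarefree and ≠ 1), so x^2 - x + 189 is irreducible over Q. It is the minimal polynomial of α.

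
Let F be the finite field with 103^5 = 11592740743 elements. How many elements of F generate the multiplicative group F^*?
There are φ(11592740742) = 3306307200 primitive elements

F_q^* is cyclic of order q - 1 = 11592740742. A cyclic group of order m has exactly φ(m) generators. Here m = 11592740742 = 2 · 3 · 11 · 17 · 10332211, so the number of primitive elements is φ(11592740742) = 3306307200.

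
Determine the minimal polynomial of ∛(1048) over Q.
m_α(x) = x^3 - 1048

α satisfies α^3 = 1048, so x^3 - 1048 annihilates α. By the rational root test, a rational root p/q (in lowest terms) of x^3 - 1048 would satisfy p^3 = 1048 q^3, forcing q = 1 and p^3 = 1048; but 1048 is not a perfect cube, contradiction. A monic cubic over Q with no rational root is irreducible (any nontrivial factorization would include a linear factor). Hence x^3 - 1048 is the minimal polynomial of α, and in particular [Q(α):Q] = 3.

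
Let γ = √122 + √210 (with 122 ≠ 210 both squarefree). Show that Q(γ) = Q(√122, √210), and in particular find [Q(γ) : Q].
[Q(γ) : Q] = 4 (equivalently, Q(γ) = Q(√122, √210))

Obviously Q(γ) ⊆ Q(√122, √210), and [Q(√122, √210):Q] = 4 (since 122, 210 are distinct squarefree integers > 1 with 25620 not a perfect square). To show equality we compute the minimal polynomial of γ. From γ = √122 + √210: γ^2 = 122 + 2√(25620) + 210 = 332 + 2√(25620), so γ^2 - 332 = 2√(25620); squaring, (γ^2 - 332)^2 = 4·25620, i.e. γ^4 - 664γ^2 + 110224 - 102480 = 0, i.e. γ^4 - 664γ^2 + 7744 = 0. So γ is a root of x^4 - 664x^2 + 7744. This polynomial is irreducible over Q: it has no rational root (each ±√122 ± √210 is irrational), and any factorization into two quadratics over Q would force √(25620) ∈ Q (pairing opposite roots) or √122, √210 ∈ Q (other pairings), all impossible. Hence [Q(γ):Q] = 4 = [Q(√122, √210):Q], so Q(γ) = Q(√122, √210).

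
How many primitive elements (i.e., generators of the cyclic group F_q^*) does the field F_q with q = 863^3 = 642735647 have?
There are φ(642735646) = 274800960 primitive elements

F_q^* is cyclic of order q - 1 = 642735646. A cyclic group of order m has exactly φ(m) generators. Here m = 642735646 = 2 · 7^2 · 431 · 15217, so the number of primitive elements is φ(642735646) = 274800960.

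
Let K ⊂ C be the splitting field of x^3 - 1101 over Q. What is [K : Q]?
[K : Q] = 6

The roots of x^3 - 1101 are ∛1101, ω∛1101, ω^2∛1101 where ω = e^(2πi/3) is a primitive cube root of unity, so K = Q(∛1101, ω). Now [Q(∛1101):Q] = 3 (since 1101 is not a perfect cube, x^3 - 1101 is irreducible) and [Q(ω):Q] = 2. Both 2 and 3 divide [K:Q], and [K:Q] ≤ 3·2 = 6, so [K:Q] = 6. (Equivalently: Q(∛1101) ⊂ R but ω ∉ R, so [K : Q(∛1101)] = 2.)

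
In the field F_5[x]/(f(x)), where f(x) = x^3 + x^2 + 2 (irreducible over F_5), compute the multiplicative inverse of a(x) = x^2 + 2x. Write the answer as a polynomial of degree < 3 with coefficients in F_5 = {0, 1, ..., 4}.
a(x)^(-1) ≡ 2x^2 + 2 (mod f(x))

Since f is irreducible over F_5, F_5[x]/(f) is a field and a(x) ≠ 0 has an inverse. Apply the extended Euclidean algorithm to f(x) and a(x) in F_5[x]: f(x) = (x + 4)·a(x) + (2x + 2);  a(x) = (3x + 3)·(2x + 2) + (4). The last nonzero remainder is the constant 4 = gcd(f, a) in F_5. Back-substituting through the division chain expresses 4 = s(x)·a(x) + t(x)·f(x) with s(x) ≡ 3x^2 + 3 (mod f), so (3x^2 + 3)·a(x) ≡ 4 (mod f). Multiplying by 4^(-1) ≡ 4 in F_5 gives a(x)^(-1) ≡ 4·(3x^2 + 3) ≡ 2x^2 + 2 (mod f). Check: (x^2 + 2x)·(2x^2 + 2) = 2x^4 + 4x^3 + 2x^2 + 4x ≡ 1 (mod x^3 + x^2 + 2).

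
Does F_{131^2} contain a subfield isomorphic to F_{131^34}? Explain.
No: F_{131^34} is not a subfield of F_{131^2}

F_{p^m} embeds in F_{p^n} iff m | n. Here 34 ∤ 2 (since 2 = 0·34 + 2 with remainder 2 ≠ 0), so F_{131^34} is not a subfield of F_{131^2}. Equivalently: if it were, the tower law would give 34 = [F_{131^34}:F_131] dividing [F_{131^2}:F_131] = 2, contradiction.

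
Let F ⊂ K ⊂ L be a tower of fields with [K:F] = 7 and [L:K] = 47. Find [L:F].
[L:F] = 329

The tower law says that for any tower of field extensions F ⊂ K ⊂ L with finite degrees, [L:F] = [L:K] · [K:F]. Here this gives [L:F] = 47 · 7 = 329.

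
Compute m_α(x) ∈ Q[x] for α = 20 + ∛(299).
m_α(x) = x^3 - 60x^2 + 1200x - 8299

Set β = α - 20 = ∛(299), so β^3 = 299. Then (α - 20)^3 - 299 = 0, i.e. α is a root of g(x) = (x - 20)^3 - 299 = x^3 - 60x^2 + 1200x - 8299. Since g(x) = h(x - 20) where h(x) = x^3 - 299, and h is irreducible over Q (because 299 is not a perfect cube, so h has no rational root, and a monic cubic with no rational root is irreducible), g is also irreducible (irreducibility is preserved under the substitution x → x - 20). Hence m_α(x) = x^3 - 60x^2 + 1200x - 8299.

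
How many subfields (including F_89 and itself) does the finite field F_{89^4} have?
F_{89^4} has 3 subfields

The subfields of F_{p^n} are exactly the fields F_{p^d} for d | n (each is the fixed field of the unique index-d subgroup of Gal(F_{p^n}/F_p) ≅ Z/nZ). The divisors of n = 4 are {1, 2, 4}, giving 3 subfields: F_{89^1}, F_{89^2}, F_{89^4}.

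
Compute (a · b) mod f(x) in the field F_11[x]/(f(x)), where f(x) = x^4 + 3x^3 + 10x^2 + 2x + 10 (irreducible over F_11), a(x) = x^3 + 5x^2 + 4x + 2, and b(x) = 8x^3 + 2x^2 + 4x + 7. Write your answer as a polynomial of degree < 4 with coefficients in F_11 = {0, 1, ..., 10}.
a · b ≡ 9x^3 + 5x^2 + 10x + 3 (mod f(x))

Multiply in F_11[x]: a(x)·b(x) = (x^3 + 5x^2 + 4x + 2)·(8x^3 + 2x^2 + 4x + 7) = 8x^6 + 9x^5 + 2x^4 + 7x^3 + 3x + 3. This has degree ≥ 4, so divide by f(x) over F_11: 8x^6 + 9x^5 + 2x^4 + 7x^3 + 3x + 3 = (8x^2 + 7x)·(x^4 + 3x^3 + 10x^2 + 2x + 10) + (9x^3 + 5x^2 + 10x + 3). Hence a·b ≡ 9x^3 + 5x^2 + 10x + 3 (mod f). (F_11[x]/(f) is a field with 11^4 = 14641 elements since f is irreducible of degree 4.)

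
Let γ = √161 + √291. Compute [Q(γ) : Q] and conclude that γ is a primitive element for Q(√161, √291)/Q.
[Q(γ) : Q] = 4 (equivalently, Q(γ) = Q(√161, √291))

Obviously Q(γ) ⊆ Q(√161, √291), and [Q(√161, √291):Q] = 4 (since 161, 291 are distinct squarefree integers > 1 with 46851 not a perfect square). To show equality we compute the minimal polynomial of γ. From γ = √161 + √291: γ^2 = 161 + 2√(46851) + 291 = 452 + 2√(46851), so γ^2 - 452 = 2√(46851); squaring, (γ^2 - 452)^2 = 4·46851, i.e. γ^4 - 904γ^2 + 204304 - 187404 = 0, i.e. γ^4 - 904γ^2 + 16900 = 0. So γ is a root of x^4 - 904x^2 + 16900. This polynomial is irreducible over Q: it has no rational root (each ±√161 ± √291 is irrational), and any factorization into two quadratics over Q would force √(46851) ∈ Q (pairing opposite roots) or √161, √291 ∈ Q (other pairings), all impossible. Hence [Q(γ):Q] = 4 = [Q(√161, √291):Q], so Q(γ) = Q(√161, √291).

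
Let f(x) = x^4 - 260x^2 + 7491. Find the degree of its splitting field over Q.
[K : Q] = 4

Solving the quadratic in x^2: x^2 = (260 ± √(260^2 - 4·7491))/2 = (260 ± √37636)/2 = (260 ± 194)/2, giving x^2 = 227 or x^2 = 33. So f(x) = (x^2 - 227)(x^2 - 33) and the roots of f are ±√227, ±√33. Hence the splitting field is K = Q(√227, √33). Since 227 and 33 are distinct squarefree integers > 1, their product 7491 is not a perfect square, so √33 ∉ Q(√227). By the tower law [K:Q] = [Q(√227,√33):Q(√227)] · [Q(√227):Q] = 2 · 2 = 4.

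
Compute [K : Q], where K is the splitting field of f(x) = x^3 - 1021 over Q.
[K : Q] = 6

The roots of x^3 - 1021 are ∛1021, ω∛1021, ω^2∛1021 where ω = e^(2πi/3) is a primitive cube root of unity, so K = Q(∛1021, ω). Now [Q(∛1021):Q] = 3 (since 1021 is not a perfect cube, x^3 - 1021 is irreducible) and [Q(ω):Q] = 2. Both 2 and 3 divide [K:Q], and [K:Q] ≤ 3·2 = 6, so [K:Q] = 6. (Equivalently: Q(∛1021) ⊂ R but ω ∉ R, so [K : Q(∛1021)] = 2.)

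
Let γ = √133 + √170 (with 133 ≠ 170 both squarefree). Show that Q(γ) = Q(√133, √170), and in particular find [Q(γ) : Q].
[Q(γ) : Q] = 4 (equivalently, Q(γ) = Q(√133, √170))

Obviously Q(γ) ⊆ Q(√133, √170), and [Q(√133, √170):Q] = 4 (since 133, 170 are distinct squarefree integers > 1 with 22610 not a perfect square). To show equality we compute the minimal polynomial of γ. From γ = √133 + √170: γ^2 = 133 + 2√(22610) + 170 = 303 + 2√(22610), so γ^2 - 303 = 2√(22610); squaring, (γ^2 - 303)^2 = 4·22610, i.e. γ^4 - 606γ^2 + 91809 - 90440 = 0, i.e. γ^4 - 606γ^2 + 1369 = 0. So γ is a root of x^4 - 606x^2 + 1369. This polynomial is irreducible over Q: it has no rational root (each ±√133 ± √170 is irrational), and any factorization into two quadratics over Q would force √(22610) ∈ Q (pairing opposite roots) or √133, √170 ∈ Q (other pairings), all impossible. Hence [Q(γ):Q] = 4 = [Q(√133, √170):Q], so Q(γ) = Q(√133, √170).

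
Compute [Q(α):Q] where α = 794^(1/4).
[Q(α):Q] = 4

α is a root of x^4 - 794. By Eisenstein's criterion at the prime p = 2 (which divides the constant term 794 but p^2 = 4 does not, since 794 is squarefree), x^4 - 794 is irreducible over Q. Hence [Q(α):Q] = 4.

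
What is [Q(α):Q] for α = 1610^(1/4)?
[Q(α):Q] = 4

α is a root of x^4 - 1610. By Eisenstein's criterion at the prime p = 2 (which divides the constant term 1610 but p^2 = 4 does not, since 1610 is squarefree), x^4 - 1610 is irreducible over Q. Hence [Q(α):Q] = 4.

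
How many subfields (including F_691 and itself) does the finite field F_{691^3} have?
F_{691^3} has 2 subfields

The subfields of F_{p^n} are exactly the fields F_{p^d} for d | n (each is the fixed field of the unique index-d subgroup of Gal(F_{p^n}/F_p) ≅ Z/nZ). The divisors of n = 3 are {1, 3}, giving 2 subfields: F_{691^1}, F_{691^3}.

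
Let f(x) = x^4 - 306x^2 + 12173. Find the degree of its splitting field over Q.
[K : Q] = 4

Solving the quadratic in x^2: x^2 = (306 ± √(306^2 - 4·12173))/2 = (306 ± √44944)/2 = (306 ± 212)/2, giving x^2 = 259 or x^2 = 47. So f(x) = (x^2 - 259)(x^2 - 47) and the roots of f are ±√259, ±√47. Hence the splitting field is K = Q(√259, √47). Since 259 and 47 are distinct squarefree integers > 1, their product 12173 is not a perfect square, so √47 ∉ Q(√259). By the tower law [K:Q] = [Q(√259,√47):Q(√259)] · [Q(√259):Q] = 2 · 2 = 4.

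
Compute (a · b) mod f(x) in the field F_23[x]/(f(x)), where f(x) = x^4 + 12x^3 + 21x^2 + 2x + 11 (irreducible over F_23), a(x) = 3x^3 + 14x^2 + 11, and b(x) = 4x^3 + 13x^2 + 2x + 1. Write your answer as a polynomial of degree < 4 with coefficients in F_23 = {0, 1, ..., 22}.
a · b ≡ 13x^3 + 21x^2 + 19x + 20 (mod f(x))

Multiply in F_23[x]: a(x)·b(x) = (3x^3 + 14x^2 + 11)·(4x^3 + 13x^2 + 2x + 1) = 12x^6 + 3x^5 + 4x^4 + 6x^3 + 19x^2 + 22x + 11. This has degree ≥ 4, so divide by f(x) over F_23: 12x^6 + 3x^5 + 4x^4 + 6x^3 + 19x^2 + 22x + 11 = (12x^2 + 20x + 18)·(x^4 + 12x^3 + 21x^2 + 2x + 11) + (13x^3 + 21x^2 + 19x + 20). Hence a·b ≡ 13x^3 + 21x^2 + 19x + 20 (mod f). (F_23[x]/(f) is a field with 23^4 = 279841 elements since f is irreducible of degree 4.)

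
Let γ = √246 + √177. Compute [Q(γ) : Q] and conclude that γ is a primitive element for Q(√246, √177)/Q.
[Q(γ) : Q] = 4 (equivalently, Q(γ) = Q(√246, √177))

Obviously Q(γ) ⊆ Q(√246, √177), and [Q(√246, √177):Q] = 4 (since 246, 177 are distinct squarefree integers > 1 with 43542 not a perfect square). To show equality we compute the minimal polynomial of γ. From γ = √246 + √177: γ^2 = 246 + 2√(43542) + 177 = 423 + 2√(43542), so γ^2 - 423 = 2√(43542); squaring, (γ^2 - 423)^2 = 4·43542, i.e. γ^4 - 846γ^2 + 178929 - 174168 = 0, i.e. γ^4 - 846γ^2 + 4761 = 0. So γ is a root of x^4 - 846x^2 + 4761. This polynomial is irreducible over Q: it has no rational root (each ±√246 ± √177 is irrational), and any factorization into two quadratics over Q would force √(43542) ∈ Q (pairing opposite roots) or √246, √177 ∈ Q (other pairings), all impossible. Hence [Q(γ):Q] = 4 = [Q(√246, √177):Q], so Q(γ) = Q(√246, √177).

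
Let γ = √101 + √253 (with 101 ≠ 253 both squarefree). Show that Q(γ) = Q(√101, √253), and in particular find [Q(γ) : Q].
[Q(γ) : Q] = 4 (equivalently, Q(γ) = Q(√101, √253))

Obviously Q(γ) ⊆ Q(√101, √253), and [Q(√101, √253):Q] = 4 (since 101, 253 are distinct squarefree integers > 1 with 25553 not a perfect square). To show equality we compute the minimal polynomial of γ. From γ = √101 + √253: γ^2 = 101 + 2√(25553) + 253 = 354 + 2√(25553), so γ^2 - 354 = 2√(25553); squaring, (γ^2 - 354)^2 = 4·25553, i.e. γ^4 - 708γ^2 + 125316 - 102212 = 0, i.e. γ^4 - 708γ^2 + 23104 = 0. So γ is a root of x^4 - 708x^2 + 23104. This polynomial is irreducible over Q: it has no rational root (each ±√101 ± √253 is irrational), and any factorization into two quadratics over Q would force √(25553) ∈ Q (pairing opposite roots) or √101, √253 ∈ Q (other pairings), all impossible. Hence [Q(γ):Q] = 4 = [Q(√101, √253):Q], so Q(γ) = Q(√101, √253).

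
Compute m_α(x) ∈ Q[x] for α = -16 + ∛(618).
m_α(x) = x^3 + 48x^2 + 768x + 3478

Set β = α + 16 = ∛(618), so β^3 = 618. Then (α + 16)^3 - 618 = 0, i.e. α is a root of g(x) = (x + 16)^3 - 618 = x^3 + 48x^2 + 768x + 3478. Since g(x) = h(x + 16) where h(x) = x^3 - 618, and h is irreducible over Q (because 618 is not a perfect cube, so h has no rational root, and a monic cubic with no rational root is irreducible), g is also irreducible (irreducibility is preserved under the substitution x → x + 16). Hence m_α(x) = x^3 + 48x^2 + 768x + 3478.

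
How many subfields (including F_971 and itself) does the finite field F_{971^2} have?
F_{971^2} has 2 subfields

The subfields of F_{p^n} are exactly the fields F_{p^d} for d | n (each is the fixed field of the unique index-d subgroup of Gal(F_{p^n}/F_p) ≅ Z/nZ). The divisors of n = 2 are {1, 2}, giving 2 subfields: F_{971^1}, F_{971^2}.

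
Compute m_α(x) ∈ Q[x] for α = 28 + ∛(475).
m_α(x) = x^3 - 84x^2 + 2352x - 22427

Set β = α - 28 = ∛(475), so β^3 = 475. Then (α - 28)^3 - 475 = 0, i.e. α is a root of g(x) = (x - 28)^3 - 475 = x^3 - 84x^2 + 2352x - 22427. Since g(x) = h(x - 28) where h(x) = x^3 - 475, and h is irreducible over Q (because 475 is not a perfect cube, so h has no rational root, and a monic cubic with no rational root is irreducible), g is also irreducible (irreducibility is preserved under the substitution x → x - 28). Hence m_α(x) = x^3 - 84x^2 + 2352x - 22427.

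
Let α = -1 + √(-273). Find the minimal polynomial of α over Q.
m_α(x) = x^2 + 2x + 274

From α + 1 = √(-273), squaring gives (α + 1)^2 = -273, i.e. α^2 + 2α + 1 = -273, so α^2 + 2α + 274 = 0. The discriminant of x^2 + 2x + 274 is (2)^2 - 4·(274) = 4 - 1096 = -1092, and 4·(-273) is not a perfect square in Q since -273 is squarefree and ≠ 1. Hence x^2 + 2x + 274 is irreducible over Q and is the minimal polynomial of α.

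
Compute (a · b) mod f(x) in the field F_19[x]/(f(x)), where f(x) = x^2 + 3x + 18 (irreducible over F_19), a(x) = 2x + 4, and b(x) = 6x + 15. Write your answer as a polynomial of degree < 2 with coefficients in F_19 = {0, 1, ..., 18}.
a · b ≡ 18x + 15 (mod f(x))

Multiply in F_19[x]: a(x)·b(x) = (2x + 4)·(6x + 15) = 12x^2 + 16x + 3. This has degree ≥ 2, so divide by f(x) over F_19: 12x^2 + 16x + 3 = (12)·(x^2 + 3x + 18) + (18x + 15). Hence a·b ≡ 18x + 15 (mod f). (F_19[x]/(f) is a field with 19^2 = 361 elements since f is irreducible of degree 2.)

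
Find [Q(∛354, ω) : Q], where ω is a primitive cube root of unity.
[Q(∛354, ω) : Q] = 6

[Q(∛354):Q] = 3 (min poly x^3 - 354, irreducible since 354 is not a perfect cube). [Q(ω):Q] = 2 (min poly x^2 + x + 1). Since Q(∛354) ⊂ R and ω ∉ R, we have ω ∉ Q(∛354), so x^2 + x + 1 remains irreducible over Q(∛354) and [Q(∛354, ω) : Q(∛354)] = 2. By the tower law, [Q(∛354, ω) : Q] = 3 · 2 = 6. (In fact Q(∛354, ω) is the splitting field of x^3 - 354 over Q.)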